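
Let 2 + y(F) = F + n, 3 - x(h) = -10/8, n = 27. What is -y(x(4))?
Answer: -117/4 ≈ -29.250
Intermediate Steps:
x(h) = 17/4 (x(h) = 3 - (-10)/8 = 3 - 1*(-5/4) = 3 + 5/4 = 17/4)
y(F) = 25 + F (y(F) = -2 + (F + 27) = -2 + (27 + F) = 25 + F)
-y(x(4)) = -(25 + 17/4) = -1*117/4 = -117/4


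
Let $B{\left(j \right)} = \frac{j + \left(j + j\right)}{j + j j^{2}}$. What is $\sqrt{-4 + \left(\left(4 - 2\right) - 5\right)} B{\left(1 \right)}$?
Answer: $\frac{3 i \sqrt{7}}{2} \approx 3.9686 i$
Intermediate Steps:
$B{\left(j \right)} = \frac{3 j}{j + j^{3}}$ ($B{\left(j \right)} = \frac{j + 2 j}{j + j^{3}} = \frac{3 j}{j + j^{3}}$)
$\sqrt{-4 + \left(\left(4 - 2\right) - 5\right)} B{\left(1 \right)} = \sqrt{-4 + \left(\left(4 - 2\right) - 5\right)} \frac{3}{1 + 1^{2}} = \sqrt{-4 + \left(2 - 5\right)} \frac{3}{1 + 1} = \sqrt{-4 - 3} \cdot \frac{3}{2} = \sqrt{-7} \cdot 3 \cdot \frac{1}{2} = i \sqrt{7} \cdot \frac{3}{2} = \frac{3 i \sqrt{7}}{2}$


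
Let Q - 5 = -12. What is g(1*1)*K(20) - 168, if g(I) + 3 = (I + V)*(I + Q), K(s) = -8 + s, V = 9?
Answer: -924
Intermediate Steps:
Q = -7 (Q = 5 - 12 = -7)
g(I) = -3 + (-7 + I)*(9 + I) (g(I) = -3 + (I + 9)*(I - 7) = -3 + (9 + I)*(-7 + I) = -3 + (-7 + I)*(9 + I))
g(1*1)*K(20) - 168 = (-66 + (1*1)² + 2*(1*1))*(-8 + 20) - 168 = (-66 + 1² + 2*1)*12 - 168 = (-66 + 1 + 2)*12 - 168 = -63*12 - 168 = -756 - 168 = -924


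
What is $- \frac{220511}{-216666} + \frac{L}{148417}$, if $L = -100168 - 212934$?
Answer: $- \frac{35110976845}{32156917722} \approx -1.0919$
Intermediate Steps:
$L = -313102$ ($L = -100168 - 212934 = -313102$)
$- \frac{220511}{-216666} + \frac{L}{148417} = - \frac{220511}{-216666} - \frac{313102}{148417} = \left(-220511\right) \left(- \frac{1}{216666}\right) - \frac{313102}{148417} = \frac{220511}{216666} - \frac{313102}{148417} = - \frac{35110976845}{32156917722}$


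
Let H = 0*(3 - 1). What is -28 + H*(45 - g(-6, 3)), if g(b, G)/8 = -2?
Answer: -28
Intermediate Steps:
g(b, G) = -16 (g(b, G) = 8*(-2) = -16)
H = 0 (H = 0*2 = 0)
-28 + H*(45 - g(-6, 3)) = -28 + 0*(45 - 1*(-16)) = -28 + 0*(45 + 16) = -28 + 0*61 = -28 + 0 = -28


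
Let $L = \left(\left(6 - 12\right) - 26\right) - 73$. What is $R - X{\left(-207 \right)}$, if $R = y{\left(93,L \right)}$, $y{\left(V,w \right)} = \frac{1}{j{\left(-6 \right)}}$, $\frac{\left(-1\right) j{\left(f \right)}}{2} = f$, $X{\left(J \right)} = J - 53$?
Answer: $\frac{3121}{12} \approx 260.08$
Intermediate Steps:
$L = -105$ ($L = \left(-6 - 26\right) - 73 = -32 - 73 = -105$)
$X{\left(J \right)} = -53 + J$
$j{\left(f \right)} = - 2 f$
$y{\left(V,w \right)} = \frac{1}{12}$ ($y{\left(V,w \right)} = \frac{1}{\left(-2\right) \left(-6\right)} = \frac{1}{12}$)
$R = \frac{1}{12} \approx 0.083333$
$R - X{\left(-207 \right)} = \frac{1}{12} - \left(-53 - 207\right) = \frac{1}{12} - -260 = \frac{1}{12} + 260 = \frac{3121}{12}$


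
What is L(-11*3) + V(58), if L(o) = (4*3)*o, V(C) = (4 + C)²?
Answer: 3448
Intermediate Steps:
L(o) = 12*o
L(-11*3) + V(58) = 12*(-11*3) + (4 + 58)² = 12*(-33) + 62² = -396 + 3844 = 3448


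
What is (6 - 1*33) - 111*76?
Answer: -8463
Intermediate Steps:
(6 - 1*33) - 111*76 = (6 - 33) - 8436 = -27 - 8436 = -8463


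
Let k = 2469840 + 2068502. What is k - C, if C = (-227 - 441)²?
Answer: 4092118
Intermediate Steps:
k = 4538342
C = 446224 (C = (-668)² = 446224)
k - C = 4538342 - 1*446224 = 4538342 - 446224 = 4092118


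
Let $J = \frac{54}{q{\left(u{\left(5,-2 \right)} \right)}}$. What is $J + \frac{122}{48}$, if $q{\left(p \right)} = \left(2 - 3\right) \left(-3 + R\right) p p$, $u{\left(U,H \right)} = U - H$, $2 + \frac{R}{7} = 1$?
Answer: $\frac{15593}{5880} \approx 2.6519$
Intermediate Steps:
$R = -7$ ($R = -14 + 7 \cdot 1 = -14 + 7 = -7$)
$q{\left(p \right)} = 10 p^{2}$ ($q{\left(p \right)} = \left(2 - 3\right) \left(-3 - 7\right) p p = \left(-1\right) \left(-10\right) p p = 10 p p = 10 p^{2}$)
$J = \frac{27}{245}$ ($J = \frac{54}{10 \left(5 - -2\right)^{2}} = \frac{54}{10 \left(5 + 2\right)^{2}} = \frac{54}{10 \cdot 7^{2}} = \frac{54}{10 \cdot 49} = \frac{54}{490} = 54 \cdot \frac{1}{490} = \frac{27}{245} \approx 0.1102$)
$J + \frac{122}{48} = \frac{27}{245} + \frac{122}{48} = \frac{27}{245} + 122 \cdot \frac{1}{48} = \frac{27}{245} + \frac{61}{24} = \frac{15593}{5880}$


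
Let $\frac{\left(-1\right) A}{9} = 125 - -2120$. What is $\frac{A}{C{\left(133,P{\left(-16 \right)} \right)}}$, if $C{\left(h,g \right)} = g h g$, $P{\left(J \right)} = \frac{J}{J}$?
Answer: $- \frac{20205}{133} \approx -151.92$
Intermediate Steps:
$A = -20205$ ($A = - 9 \left(125 - -2120\right) = - 9 \left(125 + 2120\right) = \left(-9\right) 2245 = -20205$)
$P{\left(J \right)} = 1$
$C{\left(h,g \right)} = h g^{2}$
$\frac{A}{C{\left(133,P{\left(-16 \right)} \right)}} = - \frac{20205}{133 \cdot 1^{2}} = - \frac{20205}{133 \cdot 1} = - \frac{20205}{133}$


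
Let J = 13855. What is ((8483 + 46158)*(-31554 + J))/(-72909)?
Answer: 967091059/72909 ≈ 13264.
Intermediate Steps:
((8483 + 46158)*(-31554 + J))/(-72909) = ((8483 + 46158)*(-31554 + 13855))/(-72909) = (54641*(-17699))*(-1/72909) = -967091059*(-1/72909) = 967091059/72909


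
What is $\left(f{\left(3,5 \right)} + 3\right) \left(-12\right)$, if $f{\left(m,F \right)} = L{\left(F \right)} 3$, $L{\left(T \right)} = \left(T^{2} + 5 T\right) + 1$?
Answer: $-1872$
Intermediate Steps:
$L{\left(T \right)} = 1 + T^{2} + 5 T$
$f{\left(m,F \right)} = 3 + 3 F^{2} + 15 F$ ($f{\left(m,F \right)} = \left(1 + F^{2} + 5 F\right) 3 = 3 + 3 F^{2} + 15 F$)
$\left(f{\left(3,5 \right)} + 3\right) \left(-12\right) = \left(\left(3 + 3 \cdot 5^{2} + 15 \cdot 5\right) + 3\right) \left(-12\right) = \left(\left(3 + 3 \cdot 25 + 75\right) + 3\right) \left(-12\right) = \left(\left(3 + 75 + 75\right) + 3\right) \left(-12\right) = \left(153 + 3\right) \left(-12\right) = 156 \left(-12\right) = -1872$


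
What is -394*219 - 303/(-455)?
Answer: -39259827/455 ≈ -86285.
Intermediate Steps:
-394*219 - 303/(-455) = -86286 - 303*(-1/455) = -86286 + 303/455 = -39259827/455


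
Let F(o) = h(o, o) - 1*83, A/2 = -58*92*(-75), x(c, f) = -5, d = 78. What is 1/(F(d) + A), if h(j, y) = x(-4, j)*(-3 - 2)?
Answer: 1/800342 ≈ 1.2495e-6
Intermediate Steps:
A = 800400 (A = 2*(-58*92*(-75)) = 2*(-5336*(-75)) = 2*400200 = 800400)
h(j, y) = 25 (h(j, y) = -5*(-3 - 2) = -5*(-5) = 25)
F(o) = -58 (F(o) = 25 - 1*83 = 25 - 83 = -58)
1/(F(d) + A) = 1/(-58 + 800400) = 1/800342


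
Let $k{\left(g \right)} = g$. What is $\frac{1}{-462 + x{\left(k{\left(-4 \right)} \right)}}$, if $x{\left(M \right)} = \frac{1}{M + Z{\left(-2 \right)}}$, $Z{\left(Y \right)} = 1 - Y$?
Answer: $- \frac{1}{463} \approx -0.0021598$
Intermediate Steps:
$x{\left(M \right)} = \frac{1}{3 + M}$ ($x{\left(M \right)} = \frac{1}{M + \left(1 - -2\right)} = \frac{1}{M + \left(1 + 2\right)} = \frac{1}{M + 3} = \frac{1}{3 + M}$)
$\frac{1}{-462 + x{\left(k{\left(-4 \right)} \right)}} = \frac{1}{-462 + \frac{1}{3 - 4}} = \frac{1}{-462 + \frac{1}{-1}} = \frac{1}{-462 - 1} = \frac{1}{-463} = - \frac{1}{463}$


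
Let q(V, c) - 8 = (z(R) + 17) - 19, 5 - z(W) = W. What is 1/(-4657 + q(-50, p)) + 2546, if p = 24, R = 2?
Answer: 11833807/4648 ≈ 2546.0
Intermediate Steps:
z(W) = 5 - W
q(V, c) = 9 (q(V, c) = 8 + (((5 - 1*2) + 17) - 19) = 8 + (((5 - 2) + 17) - 19) = 8 + ((3 + 17) - 19) = 8 + (20 - 19) = 8 + 1 = 9)
1/(-4657 + q(-50, p)) + 2546 = 1/(-4657 + 9) + 2546 = 1/(-4648) + 2546 = -1/4648 + 2546 = 11833807/4648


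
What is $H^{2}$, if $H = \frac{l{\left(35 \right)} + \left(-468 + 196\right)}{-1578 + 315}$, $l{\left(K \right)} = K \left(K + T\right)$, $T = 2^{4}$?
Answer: $\frac{2289169}{1595169} \approx 1.4351$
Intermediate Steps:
$T = 16$
$l{\left(K \right)} = K \left(16 + K\right)$ ($l{\left(K \right)} = K \left(K + 16\right) = K \left(16 + K\right)$)
$H = - \frac{1513}{1263}$ ($H = \frac{35 \left(16 + 35\right) + \left(-468 + 196\right)}{-1578 + 315} = \frac{35 \cdot 51 - 272}{-1263} = \left(1785 - 272\right) \left(- \frac{1}{1263}\right) = 1513 \left(- \frac{1}{1263}\right) = - \frac{1513}{1263} \approx -1.1979$)
$H^{2} = \left(- \frac{1513}{1263}\right)^{2} = \frac{2289169}{1595169}$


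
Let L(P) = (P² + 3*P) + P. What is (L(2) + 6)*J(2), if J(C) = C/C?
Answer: 18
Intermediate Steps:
L(P) = P² + 4*P
J(C) = 1
(L(2) + 6)*J(2) = (2*(4 + 2) + 6)*1 = (2*6 + 6)*1 = (12 + 6)*1 = 18*1 = 18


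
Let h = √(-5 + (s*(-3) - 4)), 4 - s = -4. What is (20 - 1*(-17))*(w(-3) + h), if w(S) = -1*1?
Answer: -37 + 37*I*√33 ≈ -37.0 + 212.55*I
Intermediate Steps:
s = 8 (s = 4 - 1*(-4) = 4 + 4 = 8)
w(S) = -1
h = I*√33 (h = √(-5 + (8*(-3) - 4)) = √(-5 + (-24 - 4)) = √(-5 - 28) = √(-33) = I*√33 ≈ 5.7446*I)
(20 - 1*(-17))*(w(-3) + h) = (20 - 1*(-17))*(-1 + I*√33) = (20 + 17)*(-1 + I*√33) = 37*(-1 + I*√33) = -37 + 37*I*√33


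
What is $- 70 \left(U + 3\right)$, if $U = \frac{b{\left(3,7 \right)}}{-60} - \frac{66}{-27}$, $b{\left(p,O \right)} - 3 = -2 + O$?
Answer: $- \frac{3346}{9} \approx -371.78$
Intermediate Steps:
$b{\left(p,O \right)} = 1 + O$ ($b{\left(p,O \right)} = 3 + \left(-2 + O\right) = 1 + O$)
$U = \frac{104}{45}$ ($U = \frac{1 + 7}{-60} - \frac{66}{-27} = 8 \left(- \frac{1}{60}\right) - - \frac{22}{9} = - \frac{2}{15} + \frac{22}{9} = \frac{104}{45} \approx 2.3111$)
$- 70 \left(U + 3\right) = - 70 \left(\frac{104}{45} + 3\right) = \left(-70\right) \frac{239}{45} = - \frac{3346}{9}$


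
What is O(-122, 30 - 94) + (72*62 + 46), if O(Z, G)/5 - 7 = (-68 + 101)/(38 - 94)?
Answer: 254355/56 ≈ 4542.1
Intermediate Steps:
O(Z, G) = 1795/56 (O(Z, G) = 35 + 5*((-68 + 101)/(38 - 94)) = 35 + 5*(33/(-56)) = 35 + 5*(33*(-1/56)) = 35 + 5*(-33/56) = 35 - 165/56 = 1795/56)
O(-122, 30 - 94) + (72*62 + 46) = 1795/56 + (72*62 + 46) = 1795/56 + (4464 + 46) = 1795/56 + 4510 = 254355/56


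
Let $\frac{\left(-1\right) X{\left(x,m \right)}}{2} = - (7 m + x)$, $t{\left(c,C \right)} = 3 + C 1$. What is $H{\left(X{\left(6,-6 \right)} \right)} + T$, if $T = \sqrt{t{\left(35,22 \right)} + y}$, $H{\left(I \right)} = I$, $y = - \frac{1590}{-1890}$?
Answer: $-72 + \frac{2 \sqrt{2849}}{21} \approx -66.917$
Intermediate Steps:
$t{\left(c,C \right)} = 3 + C$
$X{\left(x,m \right)} = 2 x + 14 m$ ($X{\left(x,m \right)} = - 2 \left(- (7 m + x)\right) = - 2 \left(- (x + 7 m)\right) = - 2 \left(- x - 7 m\right) = 2 x + 14 m$)
$y = \frac{53}{63}$ ($y = \left(-1590\right) \left(- \frac{1}{1890}\right) = \frac{53}{63} \approx 0.84127$)
$T = \frac{2 \sqrt{2849}}{21}$ ($T = \sqrt{\left(3 + 22\right) + \frac{53}{63}} = \sqrt{25 + \frac{53}{63}} = \sqrt{\frac{1628}{63}} = \frac{2 \sqrt{2849}}{21} \approx 5.0834$)
$H{\left(X{\left(6,-6 \right)} \right)} + T = \left(2 \cdot 6 + 14 \left(-6\right)\right) + \frac{2 \sqrt{2849}}{21} = \left(12 - 84\right) + \frac{2 \sqrt{2849}}{21} = -72 + \frac{2 \sqrt{2849}}{21}$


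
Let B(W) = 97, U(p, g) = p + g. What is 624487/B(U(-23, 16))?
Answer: 624487/97 ≈ 6438.0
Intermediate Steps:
U(p, g) = g + p
624487/B(U(-23, 16)) = 624487/97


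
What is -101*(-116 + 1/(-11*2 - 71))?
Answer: 1089689/93 ≈ 11717.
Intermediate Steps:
-101*(-116 + 1/(-11*2 - 71)) = -101*(-116 + 1/(-22 - 71)) = -101*(-116 + 1/(-93)) = -101*(-116 - 1/93) = -101*(-10789/93) = 1089689/93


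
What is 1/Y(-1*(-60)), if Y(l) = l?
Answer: 1/60 ≈ 0.016667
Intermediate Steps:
1/Y(-1*(-60)) = 1/(-1*(-60)) = 1/60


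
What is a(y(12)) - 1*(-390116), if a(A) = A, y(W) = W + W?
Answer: 390140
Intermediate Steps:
y(W) = 2*W
a(y(12)) - 1*(-390116) = 2*12 - 1*(-390116) = 24 + 390116 = 390140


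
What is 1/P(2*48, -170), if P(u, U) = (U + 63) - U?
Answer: 1/63 ≈ 0.015873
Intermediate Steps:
P(u, U) = 63 (P(u, U) = (63 + U) - U = 63)
1/P(2*48, -170) = 1/63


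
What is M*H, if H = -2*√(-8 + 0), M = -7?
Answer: 28*I*√2 ≈ 39.598*I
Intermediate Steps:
H = -4*I*√2 ≈ -5.6569*I
M*H = -(-28)*I*√2 = 28*I*√2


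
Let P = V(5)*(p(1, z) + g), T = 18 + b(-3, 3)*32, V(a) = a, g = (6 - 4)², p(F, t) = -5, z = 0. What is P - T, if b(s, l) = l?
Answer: -119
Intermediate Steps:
g = 4 (g = 2² = 4)
T = 114 (T = 18 + 3*32 = 18 + 96 = 114)
P = -5 (P = 5*(-5 + 4) = 5*(-1) = -5)
P - T = -5 - 1*114 = -5 - 114 = -119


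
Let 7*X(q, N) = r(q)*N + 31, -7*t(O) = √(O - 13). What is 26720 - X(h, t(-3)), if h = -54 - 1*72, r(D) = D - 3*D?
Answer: 187009/7 + 144*I/7 ≈ 26716.0 + 20.571*I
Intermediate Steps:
t(O) = -√(-13 + O)/7 (t(O) = -√(O - 13)/7 = -√(-13 + O)/7)
r(D) = -2*D
h = -126 (h = -54 - 72 = -126)
X(q, N) = 31/7 - 2*N*q/7 (X(q, N) = ((-2*q)*N + 31)/7 = (-2*N*q + 31)/7 = (31 - 2*N*q)/7 = 31/7 - 2*N*q/7)
26720 - X(h, t(-3)) = 26720 - (31/7 - 2/7*(-√(-13 - 3)/7)*(-126)) = 26720 - (31/7 - 2/7*(-4*I/7)*(-126)) = 26720 - (31/7 - 144*I/7) = 26720 + (-31/7 + 144*I/7) = 187009/7 + 144*I/7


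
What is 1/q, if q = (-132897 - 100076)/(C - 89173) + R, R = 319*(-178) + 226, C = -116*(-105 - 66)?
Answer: -69337/3921190399 ≈ -1.7683e-5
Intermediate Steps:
C = 19836 (C = -116*(-171) = 19836)
R = -56556 (R = -56782 + 226 = -56556)
q = -3921190399/69337 (q = (-132897 - 100076)/(19836 - 89173) - 56556 = -232973/(-69337) - 56556 = -232973*(-1/69337) - 56556 = 232973/69337 - 56556 = -3921190399/69337 ≈ -56553.)
1/q = 1/(-3921190399/69337) = -69337/3921190399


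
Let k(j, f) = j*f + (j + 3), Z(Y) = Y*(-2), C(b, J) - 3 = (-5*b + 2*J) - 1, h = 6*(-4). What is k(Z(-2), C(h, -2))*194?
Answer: 92926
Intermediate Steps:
h = -24
C(b, J) = 2 - 5*b + 2*J (C(b, J) = 3 + ((-5*b + 2*J) - 1) = 3 + (-1 - 5*b + 2*J) = 2 - 5*b + 2*J)
Z(Y) = -2*Y
k(j, f) = 3 + j + f*j (k(j, f) = f*j + (3 + j) = 3 + j + f*j)
k(Z(-2), C(h, -2))*194 = (3 - 2*(-2) + (2 - 5*(-24) + 2*(-2))*(-2*(-2)))*194 = (3 + 4 + (2 + 120 - 4)*4)*194 = (3 + 4 + 118*4)*194 = (3 + 4 + 472)*194 = 479*194 = 92926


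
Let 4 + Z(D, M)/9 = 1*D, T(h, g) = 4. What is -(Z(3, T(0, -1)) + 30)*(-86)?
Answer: 1806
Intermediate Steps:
Z(D, M) = -36 + 9*D (Z(D, M) = -36 + 9*(1*D) = -36 + 9*D)
-(Z(3, T(0, -1)) + 30)*(-86) = -((-36 + 9*3) + 30)*(-86) = -((-36 + 27) + 30)*(-86) = -(-9 + 30)*(-86) = -21*(-86) = -1*(-1806) = 1806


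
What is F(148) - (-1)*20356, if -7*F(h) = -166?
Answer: 142658/7 ≈ 20380.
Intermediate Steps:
F(h) = 166/7 (F(h) = -1/7*(-166) = 166/7)
F(148) - (-1)*20356 = 166/7 - (-1)*20356 = 166/7 - 1*(-20356) = 166/7 + 20356 = 142658/7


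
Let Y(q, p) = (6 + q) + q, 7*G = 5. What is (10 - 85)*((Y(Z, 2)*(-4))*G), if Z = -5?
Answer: -6000/7 ≈ -857.14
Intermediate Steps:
G = 5/7 (G = (⅐)*5 = 5/7 ≈ 0.71429)
Y(q, p) = 6 + 2*q
(10 - 85)*((Y(Z, 2)*(-4))*G) = (10 - 85)*(((6 + 2*(-5))*(-4))*(5/7)) = -75*(6 - 10)*(-4)*5/7 = -75*(-4*(-4))*5/7 = -1200*5/7 = -75*80/7 = -6000/7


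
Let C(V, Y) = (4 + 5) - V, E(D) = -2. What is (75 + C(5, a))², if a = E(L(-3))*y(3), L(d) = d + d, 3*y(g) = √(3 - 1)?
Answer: 6241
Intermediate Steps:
y(g) = √2/3 (y(g) = √(3 - 1)/3 = √2/3)
L(d) = 2*d
a = -2*√2/3 ≈ -0.94281
C(V, Y) = 9 - V
(75 + C(5, a))² = (75 + (9 - 1*5))² = (75 + (9 - 5))² = (75 + 4)² = 79² = 6241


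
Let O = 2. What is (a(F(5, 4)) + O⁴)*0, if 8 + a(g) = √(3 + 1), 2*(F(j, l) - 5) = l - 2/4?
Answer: 0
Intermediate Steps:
F(j, l) = 19/4 + l/2 (F(j, l) = 5 + (l - 2/4)/2 = 5 + (l - 2*¼)/2 = 5 + (l - ½)/2 = 5 + (-½ + l)/2 = 5 + (-¼ + l/2) = 19/4 + l/2)
a(g) = -6 (a(g) = -8 + √(3 + 1) = -8 + √4 = -8 + 2 = -6)
(a(F(5, 4)) + O⁴)*0 = (-6 + 2⁴)*0 = (-6 + 16)*0 = 10*0 = 0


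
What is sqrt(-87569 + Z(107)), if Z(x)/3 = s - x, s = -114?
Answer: 2*I*sqrt(22058) ≈ 297.04*I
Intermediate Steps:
Z(x) = -342 - 3*x (Z(x) = 3*(-114 - x) = -342 - 3*x)
sqrt(-87569 + Z(107)) = sqrt(-87569 + (-342 - 3*107)) = sqrt(-87569 + (-342 - 321)) = sqrt(-87569 - 663) = sqrt(-88232) = 2*I*sqrt(22058)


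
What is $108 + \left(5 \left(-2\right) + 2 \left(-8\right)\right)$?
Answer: $82$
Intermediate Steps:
$108 + \left(5 \left(-2\right) + 2 \left(-8\right)\right) = 108 - 26 = 82$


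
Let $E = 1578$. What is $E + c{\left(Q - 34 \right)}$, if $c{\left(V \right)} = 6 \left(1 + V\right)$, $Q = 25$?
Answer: $1530$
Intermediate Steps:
$c{\left(V \right)} = 6 + 6 V$
$E + c{\left(Q - 34 \right)} = 1578 + \left(6 + 6 \left(25 - 34\right)\right) = 1578 + \left(6 + 6 \left(-9\right)\right) = 1578 + \left(6 - 54\right) = 1578 - 48 = 1530$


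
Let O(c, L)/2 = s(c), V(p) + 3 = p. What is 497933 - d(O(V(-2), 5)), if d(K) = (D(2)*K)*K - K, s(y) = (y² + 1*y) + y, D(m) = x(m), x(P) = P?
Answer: 496163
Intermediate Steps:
D(m) = m
V(p) = -3 + p
s(y) = y² + 2*y (s(y) = (y² + y) + y = (y + y²) + y = y² + 2*y)
O(c, L) = 2*c*(2 + c) (O(c, L) = 2*(c*(2 + c)) = 2*c*(2 + c))
d(K) = -K + 2*K² (d(K) = (2*K)*K - K = 2*K² - K = -K + 2*K²)
497933 - d(O(V(-2), 5)) = 497933 - 2*(-3 - 2)*(2 + (-3 - 2))*(-1 + 2*(2*(-3 - 2)*(2 + (-3 - 2)))) = 497933 - 2*(-5)*(2 - 5)*(-1 + 2*(2*(-5)*(2 - 5))) = 497933 - 2*(-5)*(-3)*(-1 + 2*(2*(-5)*(-3))) = 497933 - 30*(-1 + 2*30) = 497933 - 30*(-1 + 60) = 497933 - 30*59 = 497933 - 1*1770 = 497933 - 1770 = 496163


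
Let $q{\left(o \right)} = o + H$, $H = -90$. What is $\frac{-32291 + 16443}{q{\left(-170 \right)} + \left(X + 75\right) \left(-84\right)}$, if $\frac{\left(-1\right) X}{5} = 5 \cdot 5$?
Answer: $- \frac{3962}{985} \approx -4.0223$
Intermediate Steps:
$q{\left(o \right)} = -90 + o$ ($q{\left(o \right)} = o - 90 = -90 + o$)
$X = -125$ ($X = - 5 \cdot 5 \cdot 5 = \left(-5\right) 25 = -125$)
$\frac{-32291 + 16443}{q{\left(-170 \right)} + \left(X + 75\right) \left(-84\right)} = \frac{-32291 + 16443}{\left(-90 - 170\right) + \left(-125 + 75\right) \left(-84\right)} = - \frac{15848}{-260 - -4200} = - \frac{15848}{-260 + 4200} = - \frac{15848}{3940} = \left(-15848\right) \frac{1}{3940} = - \frac{3962}{985}$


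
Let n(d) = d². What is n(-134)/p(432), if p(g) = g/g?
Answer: 17956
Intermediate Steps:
p(g) = 1
n(-134)/p(432) = (-134)²/1 = 17956*1 = 17956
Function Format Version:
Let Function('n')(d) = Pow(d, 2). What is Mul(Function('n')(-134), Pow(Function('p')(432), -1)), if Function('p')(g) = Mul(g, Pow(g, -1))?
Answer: 17956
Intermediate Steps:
Function('p')(g) = 1
Mul(Function('n')(-134), Pow(Function('p')(432), -1)) = Mul(Pow(-134, 2), Pow(1, -1)) = Mul(17956, 1) = 17956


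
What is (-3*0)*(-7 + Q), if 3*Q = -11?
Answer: 0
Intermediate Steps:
Q = -11/3 (Q = (⅓)*(-11) = -11/3 ≈ -3.6667)
(-3*0)*(-7 + Q) = (-3*0)*(-7 - 11/3) = 0*(-32/3) = 0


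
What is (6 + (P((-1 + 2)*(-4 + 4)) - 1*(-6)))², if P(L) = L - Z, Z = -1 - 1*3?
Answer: 256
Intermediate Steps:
Z = -4 (Z = -1 - 3 = -4)
P(L) = 4 + L (P(L) = L - 1*(-4) = L + 4 = 4 + L)
(6 + (P((-1 + 2)*(-4 + 4)) - 1*(-6)))² = (6 + ((4 + (-1 + 2)*(-4 + 4)) - 1*(-6)))² = (6 + ((4 + 1*0) + 6))² = (6 + ((4 + 0) + 6))² = (6 + (4 + 6))² = (6 + 10)² = 16² = 256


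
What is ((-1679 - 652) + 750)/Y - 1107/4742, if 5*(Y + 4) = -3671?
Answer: 33399573/17502722 ≈ 1.9083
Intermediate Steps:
Y = -3691/5 (Y = -4 + (1/5)*(-3671) = -4 - 3671/5 = -3691/5 ≈ -738.20)
((-1679 - 652) + 750)/Y - 1107/4742 = ((-1679 - 652) + 750)/(-3691/5) - 1107/4742 = (-2331 + 750)*(-5/3691) - 1107*1/4742 = -1581*(-5/3691) - 1107/4742 = 7905/3691 - 1107/4742 = 33399573/17502722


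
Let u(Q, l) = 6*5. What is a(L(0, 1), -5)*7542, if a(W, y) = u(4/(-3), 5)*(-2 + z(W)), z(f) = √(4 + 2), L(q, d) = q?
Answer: -452520 + 226260*√6 ≈ 1.0170e+5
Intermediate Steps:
u(Q, l) = 30
z(f) = √6
a(W, y) = -60 + 30*√6 (a(W, y) = 30*(-2 + √6) = -60 + 30*√6)
a(L(0, 1), -5)*7542 = (-60 + 30*√6)*7542 = -452520 + 226260*√6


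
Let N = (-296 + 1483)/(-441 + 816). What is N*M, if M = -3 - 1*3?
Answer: -2374/125 ≈ -18.992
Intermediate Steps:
N = 1187/375 ≈ 3.1653
M = -6 (M = -3 - 3 = -6)
N*M = (1187/375)*(-6) = -2374/125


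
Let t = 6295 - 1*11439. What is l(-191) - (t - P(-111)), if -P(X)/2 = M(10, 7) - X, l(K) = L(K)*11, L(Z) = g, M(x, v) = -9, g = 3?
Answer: 4973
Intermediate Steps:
L(Z) = 3
l(K) = 33 (l(K) = 3*11 = 33)
t = -5144 (t = 6295 - 11439 = -5144)
P(X) = 18 + 2*X (P(X) = -2*(-9 - X) = 18 + 2*X)
l(-191) - (t - P(-111)) = 33 - (-5144 - (18 + 2*(-111))) = 33 - (-5144 - (18 - 222)) = 33 - (-5144 - 1*(-204)) = 33 - (-5144 + 204) = 33 - 1*(-4940) = 33 + 4940 = 4973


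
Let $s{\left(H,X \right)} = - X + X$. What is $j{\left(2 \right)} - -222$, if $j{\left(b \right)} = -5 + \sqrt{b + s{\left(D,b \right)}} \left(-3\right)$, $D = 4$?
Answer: $217 - 3 \sqrt{2} \approx 212.76$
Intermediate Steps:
$s{\left(H,X \right)} = 0$
$j{\left(b \right)} = -5 - 3 \sqrt{b}$ ($j{\left(b \right)} = -5 + \sqrt{b + 0} \left(-3\right) = -5 + \sqrt{b} \left(-3\right) = -5 - 3 \sqrt{b}$)
$j{\left(2 \right)} - -222 = \left(-5 - 3 \sqrt{2}\right) - -222 = \left(-5 - 3 \sqrt{2}\right) + 222 = 217 - 3 \sqrt{2}$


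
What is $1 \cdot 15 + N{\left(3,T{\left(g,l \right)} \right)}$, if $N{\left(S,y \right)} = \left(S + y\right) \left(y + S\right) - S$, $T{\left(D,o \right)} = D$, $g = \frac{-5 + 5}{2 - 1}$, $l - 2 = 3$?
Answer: $21$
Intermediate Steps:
$l = 5$ ($l = 2 + 3 = 5$)
$g = 0$ ($g = \frac{0}{1} = 0 \cdot 1 = 0$)
$N{\left(S,y \right)} = \left(S + y\right)^{2} - S$ ($N{\left(S,y \right)} = \left(S + y\right) \left(S + y\right) - S = \left(S + y\right)^{2} - S$)
$1 \cdot 15 + N{\left(3,T{\left(g,l \right)} \right)} = 1 \cdot 15 + \left(\left(3 + 0\right)^{2} - 3\right) = 15 - \left(3 - 3^{2}\right) = 15 + \left(9 - 3\right) = 15 + 6 = 21$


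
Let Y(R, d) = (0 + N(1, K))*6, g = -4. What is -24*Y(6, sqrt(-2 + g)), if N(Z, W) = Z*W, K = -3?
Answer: 432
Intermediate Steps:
N(Z, W) = W*Z
Y(R, d) = -18 (Y(R, d) = (0 - 3*1)*6 = (0 - 3)*6 = -3*6 = -18)
-24*Y(6, sqrt(-2 + g)) = -24*(-18) = 432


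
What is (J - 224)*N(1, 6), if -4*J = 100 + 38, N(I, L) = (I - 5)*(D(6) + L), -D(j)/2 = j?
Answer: -6204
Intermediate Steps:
D(j) = -2*j
N(I, L) = (-12 + L)*(-5 + I) (N(I, L) = (I - 5)*(-2*6 + L) = (-5 + I)*(-12 + L) = (-12 + L)*(-5 + I))
J = -69/2 (J = -(100 + 38)/4 = -1/4*138 = -69/2 ≈ -34.500)
(J - 224)*N(1, 6) = (-69/2 - 224)*(60 - 12*1 - 5*6 + 1*6) = -517*(60 - 12 - 30 + 6)/2 = -517/2*24 = -6204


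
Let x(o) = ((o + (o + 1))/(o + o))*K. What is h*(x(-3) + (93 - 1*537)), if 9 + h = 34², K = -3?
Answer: -1024271/2 ≈ -5.1214e+5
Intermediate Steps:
h = 1147 (h = -9 + 34² = -9 + 1156 = 1147)
x(o) = -3*(1 + 2*o)/(2*o) (x(o) = ((o + (o + 1))/(o + o))*(-3) = ((o + (1 + o))/((2*o)))*(-3) = ((1 + 2*o)*(1/(2*o)))*(-3) = ((1 + 2*o)/(2*o))*(-3) = -3*(1 + 2*o)/(2*o))
h*(x(-3) + (93 - 1*537)) = 1147*((-3 - 3/2/(-3)) + (93 - 1*537)) = 1147*((-3 - 3/2*(-⅓)) + (93 - 537)) = 1147*((-3 + ½) - 444) = 1147*(-5/2 - 444) = 1147*(-893/2) = -1024271/2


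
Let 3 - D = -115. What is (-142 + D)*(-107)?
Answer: 2568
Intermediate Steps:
D = 118 (D = 3 - 1*(-115) = 3 + 115 = 118)
(-142 + D)*(-107) = (-142 + 118)*(-107) = -24*(-107) = 2568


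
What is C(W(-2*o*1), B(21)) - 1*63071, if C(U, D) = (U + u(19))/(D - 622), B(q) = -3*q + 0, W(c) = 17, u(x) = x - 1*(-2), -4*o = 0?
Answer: -43203673/685 ≈ -63071.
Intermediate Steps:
o = 0 (o = -1/4*0 = 0)
u(x) = 2 + x (u(x) = x + 2 = 2 + x)
B(q) = -3*q
C(U, D) = (21 + U)/(-622 + D) (C(U, D) = (U + (2 + 19))/(D - 622) = (U + 21)/(-622 + D) = (21 + U)/(-622 + D))
C(W(-2*o*1), B(21)) - 1*63071 = (21 + 17)/(-622 - 3*21) - 1*63071 = 38/(-622 - 63) - 63071 = 38/(-685) - 63071 = -1/685*38 - 63071 = -38/685 - 63071 = -43203673/685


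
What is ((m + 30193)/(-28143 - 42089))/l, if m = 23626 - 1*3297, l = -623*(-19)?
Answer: -25261/415668092 ≈ -6.0772e-5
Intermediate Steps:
l = 11837
m = 20329 (m = 23626 - 3297 = 20329)
((m + 30193)/(-28143 - 42089))/l = ((20329 + 30193)/(-28143 - 42089))/11837 = (50522/(-70232))*(1/11837) = (50522*(-1/70232))*(1/11837) = -25261/35116*1/11837 = -25261/415668092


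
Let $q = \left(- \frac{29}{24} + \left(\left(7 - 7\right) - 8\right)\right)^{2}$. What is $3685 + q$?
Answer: $\frac{2171401}{576} \approx 3769.8$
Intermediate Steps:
$q = \frac{48841}{576}$ ($q = \left(\left(-29\right) \frac{1}{24} + \left(0 - 8\right)\right)^{2} = \left(- \frac{29}{24} - 8\right)^{2} = \left(- \frac{221}{24}\right)^{2} = \frac{48841}{576} \approx 84.793$)
$3685 + q = 3685 + \frac{48841}{576} = \frac{2171401}{576}$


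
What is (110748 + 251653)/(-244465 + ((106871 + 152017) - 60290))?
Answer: -362401/45867 ≈ -7.9011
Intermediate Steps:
(110748 + 251653)/(-244465 + ((106871 + 152017) - 60290)) = 362401/(-244465 + (258888 - 60290)) = 362401/(-244465 + 198598) = 362401/(-45867) = 362401*(-1/45867) = -362401/45867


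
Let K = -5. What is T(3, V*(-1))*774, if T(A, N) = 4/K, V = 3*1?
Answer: -3096/5 ≈ -619.20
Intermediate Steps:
V = 3
T(A, N) = -4/5 (T(A, N) = 4/(-5) = 4*(-1/5) = -4/5)
T(3, V*(-1))*774 = -4/5*774 = -3096/5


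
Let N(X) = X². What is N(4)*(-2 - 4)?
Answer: -96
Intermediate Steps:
N(4)*(-2 - 4) = 4²*(-2 - 4) = 16*(-6) = -96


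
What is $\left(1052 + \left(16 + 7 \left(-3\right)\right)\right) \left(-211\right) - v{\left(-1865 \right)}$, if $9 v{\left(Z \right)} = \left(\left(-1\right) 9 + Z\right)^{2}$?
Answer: $- \frac{5500129}{9} \approx -6.1113 \cdot 10^{5}$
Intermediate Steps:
$v{\left(Z \right)} = \frac{\left(-9 + Z\right)^{2}}{9}$ ($v{\left(Z \right)} = \frac{\left(\left(-1\right) 9 + Z\right)^{2}}{9} = \frac{\left(-9 + Z\right)^{2}}{9}$)
$\left(1052 + \left(16 + 7 \left(-3\right)\right)\right) \left(-211\right) - v{\left(-1865 \right)} = \left(1052 + \left(16 + 7 \left(-3\right)\right)\right) \left(-211\right) - \frac{\left(-9 - 1865\right)^{2}}{9} = \left(1052 + \left(16 - 21\right)\right) \left(-211\right) - \frac{\left(-1874\right)^{2}}{9} = \left(1052 - 5\right) \left(-211\right) - \frac{1}{9} \cdot 3511876 = 1047 \left(-211\right) - \frac{3511876}{9} = -220917 - \frac{3511876}{9} = - \frac{5500129}{9}$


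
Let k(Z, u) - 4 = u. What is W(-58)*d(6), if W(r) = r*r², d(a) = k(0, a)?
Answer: -1951120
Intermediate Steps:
k(Z, u) = 4 + u
d(a) = 4 + a
W(r) = r³
W(-58)*d(6) = (-58)³*(4 + 6) = -195112*10 = -1951120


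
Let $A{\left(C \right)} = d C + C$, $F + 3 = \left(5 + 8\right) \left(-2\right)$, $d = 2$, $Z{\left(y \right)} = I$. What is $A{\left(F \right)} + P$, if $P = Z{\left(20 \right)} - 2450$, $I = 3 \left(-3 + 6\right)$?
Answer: $-2528$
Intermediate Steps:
$I = 9$ ($I = 3 \cdot 3 = 9$)
$Z{\left(y \right)} = 9$
$P = -2441$ ($P = 9 - 2450 = -2441$)
$F = -29$ ($F = -3 + \left(5 + 8\right) \left(-2\right) = -3 + 13 \left(-2\right) = -3 - 26 = -29$)
$A{\left(C \right)} = 3 C$ ($A{\left(C \right)} = 2 C + C = 3 C$)
$A{\left(F \right)} + P = 3 \left(-29\right) - 2441 = -87 - 2441 = -2528$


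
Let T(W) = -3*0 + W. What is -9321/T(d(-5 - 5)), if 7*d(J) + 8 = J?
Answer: 21749/6 ≈ 3624.8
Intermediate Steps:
d(J) = -8/7 + J/7
T(W) = W (T(W) = 0 + W = W)
-9321/T(d(-5 - 5)) = -9321/(-8/7 + (-5 - 5)/7) = -9321/(-8/7 + (⅐)*(-10)) = -9321/(-8/7 - 10/7) = -9321/(-18/7) = -9321*(-7/18) = 21749/6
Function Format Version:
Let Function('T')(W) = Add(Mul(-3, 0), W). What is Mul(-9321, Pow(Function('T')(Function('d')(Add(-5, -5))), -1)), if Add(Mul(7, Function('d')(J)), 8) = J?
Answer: Rational(21749, 6) ≈ 3624.8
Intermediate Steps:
Function('d')(J) = Add(Rational(-8, 7), Mul(Rational(1, 7), J))
Function('T')(W) = W (Function('T')(W) = Add(0, W) = W)
Mul(-9321, Pow(Function('T')(Function('d')(Add(-5, -5))), -1)) = Mul(-9321, Pow(Add(Rational(-8, 7), Mul(Rational(1, 7), Add(-5, -5))), -1)) = Mul(-9321, Pow(Add(Rational(-8, 7), Mul(Rational(1, 7), -10)), -1)) = Mul(-9321, Pow(Add(Rational(-8, 7), Rational(-10, 7)), -1)) = Mul(-9321, Pow(Rational(-18, 7), -1)) = Mul(-9321, Rational(-7, 18)) = Rational(21749, 6)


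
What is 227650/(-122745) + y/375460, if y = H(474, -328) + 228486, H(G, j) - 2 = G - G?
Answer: -2871385472/2304291885 ≈ -1.2461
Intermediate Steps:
H(G, j) = 2 (H(G, j) = 2 + (G - G) = 2 + 0 = 2)
y = 228488 (y = 2 + 228486 = 228488)
227650/(-122745) + y/375460 = 227650/(-122745) + 228488/375460 = 227650*(-1/122745) + 228488*(1/375460) = -45530/24549 + 57122/93865 = -2871385472/2304291885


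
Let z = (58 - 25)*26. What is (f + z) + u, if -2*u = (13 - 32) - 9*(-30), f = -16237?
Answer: -31009/2 ≈ -15505.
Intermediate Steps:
z = 858 (z = 33*26 = 858)
u = -251/2 (u = -((13 - 32) - 9*(-30))/2 = -(-19 + 270)/2 = -1/2*251 = -251/2 ≈ -125.50)
(f + z) + u = (-16237 + 858) - 251/2 = -15379 - 251/2 = -31009/2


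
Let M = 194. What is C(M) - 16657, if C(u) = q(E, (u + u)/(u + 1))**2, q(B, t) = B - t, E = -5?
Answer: -631524656/38025 ≈ -16608.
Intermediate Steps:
C(u) = (-5 - 2*u/(1 + u))**2 (C(u) = (-5 - (u + u)/(u + 1))**2 = (-5 - 2*u/(1 + u))**2)
C(M) - 16657 = (5 + 7*194)**2/(1 + 194)**2 - 16657 = (5 + 1358)**2/195**2 - 16657 = (1/38025)*1363**2 - 16657 = (1/38025)*1857769 - 16657 = 1857769/38025 - 16657 = -631524656/38025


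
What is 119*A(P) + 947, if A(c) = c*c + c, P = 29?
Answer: 104477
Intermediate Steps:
A(c) = c + c² (A(c) = c² + c = c + c²)
119*A(P) + 947 = 119*(29*(1 + 29)) + 947 = 119*(29*30) + 947 = 119*870 + 947 = 103530 + 947 = 104477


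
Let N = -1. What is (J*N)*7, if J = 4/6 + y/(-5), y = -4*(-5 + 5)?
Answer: -14/3 ≈ -4.6667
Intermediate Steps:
y = 0 (y = -4*0 = 0)
J = 2/3 (J = 4/6 + 0/(-5) = 4*(1/6) + 0*(-1/5) = 2/3 + 0 = 2/3 ≈ 0.66667)
(J*N)*7 = ((2/3)*(-1))*7 = -2/3*7 = -14/3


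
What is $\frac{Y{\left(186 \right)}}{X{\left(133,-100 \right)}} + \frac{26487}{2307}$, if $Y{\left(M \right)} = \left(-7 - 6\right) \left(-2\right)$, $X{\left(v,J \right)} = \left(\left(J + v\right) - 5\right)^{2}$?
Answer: $\frac{3470965}{301448} \approx 11.514$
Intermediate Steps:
$X{\left(v,J \right)} = \left(-5 + J + v\right)^{2}$
$Y{\left(M \right)} = 26$ ($Y{\left(M \right)} = \left(-13\right) \left(-2\right) = 26$)
$\frac{Y{\left(186 \right)}}{X{\left(133,-100 \right)}} + \frac{26487}{2307} = \frac{26}{\left(-5 - 100 + 133\right)^{2}} + \frac{26487}{2307} = \frac{26}{28^{2}} + 26487 \cdot \frac{1}{2307} = \frac{26}{784} + \frac{8829}{769} = 26 \cdot \frac{1}{784} + \frac{8829}{769} = \frac{13}{392} + \frac{8829}{769} = \frac{3470965}{301448}$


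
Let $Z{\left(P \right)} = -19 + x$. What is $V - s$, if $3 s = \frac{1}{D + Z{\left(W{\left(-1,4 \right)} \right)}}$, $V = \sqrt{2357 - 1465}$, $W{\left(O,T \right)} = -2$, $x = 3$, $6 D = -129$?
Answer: $\frac{2}{225} + 2 \sqrt{223} \approx 29.875$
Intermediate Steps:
$D = - \frac{43}{2}$ ($D = \frac{1}{6} \left(-129\right) = - \frac{43}{2} \approx -21.5$)
$Z{\left(P \right)} = -16$ ($Z{\left(P \right)} = -19 + 3 = -16$)
$V = 2 \sqrt{223}$ ($V = \sqrt{892} = 2 \sqrt{223} \approx 29.866$)
$s = - \frac{2}{225}$ ($s = \frac{1}{3 \left(- \frac{43}{2} - 16\right)} = \frac{1}{3 \left(- \frac{75}{2}\right)} = \frac{1}{3} \left(- \frac{2}{75}\right) = - \frac{2}{225} \approx -0.0088889$)
$V - s = 2 \sqrt{223} - - \frac{2}{225} = 2 \sqrt{223} + \frac{2}{225} = \frac{2}{225} + 2 \sqrt{223}$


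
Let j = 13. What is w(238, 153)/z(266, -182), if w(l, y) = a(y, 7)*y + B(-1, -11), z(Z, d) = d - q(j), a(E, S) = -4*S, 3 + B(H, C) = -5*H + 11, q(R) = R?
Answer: 4271/195 ≈ 21.903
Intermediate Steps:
B(H, C) = 8 - 5*H (B(H, C) = -3 + (-5*H + 11) = -3 + (11 - 5*H) = 8 - 5*H)
z(Z, d) = -13 + d (z(Z, d) = d - 1*13 = d - 13 = -13 + d)
w(l, y) = 13 - 28*y (w(l, y) = (-4*7)*y + (8 - 5*(-1)) = -28*y + (8 + 5) = -28*y + 13 = 13 - 28*y)
w(238, 153)/z(266, -182) = (13 - 28*153)/(-13 - 182) = (13 - 4284)/(-195) = -4271*(-1/195) = 4271/195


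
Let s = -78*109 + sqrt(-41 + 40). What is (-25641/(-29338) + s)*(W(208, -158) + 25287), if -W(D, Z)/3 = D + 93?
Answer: -3040758378720/14669 + 24384*I ≈ -2.0729e+8 + 24384.0*I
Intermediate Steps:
W(D, Z) = -279 - 3*D (W(D, Z) = -3*(D + 93) = -3*(93 + D) = -279 - 3*D)
s = -8502 + I (s = -8502 + sqrt(-1) = -8502 + I ≈ -8502.0 + 1.0*I)
(-25641/(-29338) + s)*(W(208, -158) + 25287) = (-25641/(-29338) + (-8502 + I))*((-279 - 3*208) + 25287) = (-25641*(-1/29338) + (-8502 + I))*((-279 - 624) + 25287) = (25641/29338 + (-8502 + I))*(-903 + 25287) = (-249406035/29338 + I)*24384 = -3040758378720/14669 + 24384*I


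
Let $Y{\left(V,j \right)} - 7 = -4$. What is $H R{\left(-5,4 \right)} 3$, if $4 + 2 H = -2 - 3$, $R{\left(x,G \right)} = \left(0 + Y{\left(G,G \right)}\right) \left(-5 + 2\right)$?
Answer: $\frac{243}{2} \approx 121.5$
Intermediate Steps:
$Y{\left(V,j \right)} = 3$ ($Y{\left(V,j \right)} = 7 - 4 = 3$)
$R{\left(x,G \right)} = -9$ ($R{\left(x,G \right)} = \left(0 + 3\right) \left(-5 + 2\right) = 3 \left(-3\right) = -9$)
$H = - \frac{9}{2}$ ($H = -2 + \frac{-2 - 3}{2} = -2 + \frac{1}{2} \left(-5\right) = -2 - \frac{5}{2} = - \frac{9}{2} \approx -4.5$)
$H R{\left(-5,4 \right)} 3 = \left(- \frac{9}{2}\right) \left(-9\right) 3 = \frac{81}{2} \cdot 3 = \frac{243}{2}$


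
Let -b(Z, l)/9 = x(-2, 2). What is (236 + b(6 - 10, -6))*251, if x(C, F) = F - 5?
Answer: 66013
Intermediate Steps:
x(C, F) = -5 + F
b(Z, l) = 27 (b(Z, l) = -9*(-5 + 2) = -9*(-3) = 27)
(236 + b(6 - 10, -6))*251 = (236 + 27)*251 = 263*251 = 66013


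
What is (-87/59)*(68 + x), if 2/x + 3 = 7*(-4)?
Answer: -183222/1829 ≈ -100.18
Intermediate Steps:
x = -2/31 (x = 2/(-3 + 7*(-4)) = 2/(-3 - 28) = 2/(-31) = 2*(-1/31) = -2/31 ≈ -0.064516)
(-87/59)*(68 + x) = (-87/59)*(68 - 2/31) = -87*1/59*(2106/31) = -87/59*2106/31 = -183222/1829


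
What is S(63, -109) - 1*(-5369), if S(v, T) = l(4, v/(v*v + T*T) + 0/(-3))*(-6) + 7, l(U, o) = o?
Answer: 42604611/7925 ≈ 5376.0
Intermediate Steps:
S(v, T) = 7 - 6*v/(T**2 + v**2) (S(v, T) = (v/(v*v + T*T) + 0/(-3))*(-6) + 7 = (v/(v**2 + T**2) + 0*(-1/3))*(-6) + 7 = (v/(T**2 + v**2) + 0)*(-6) + 7 = (v/(T**2 + v**2))*(-6) + 7 = -6*v/(T**2 + v**2) + 7 = 7 - 6*v/(T**2 + v**2))
S(63, -109) - 1*(-5369) = (7 - 6*63/((-109)**2 + 63**2)) - 1*(-5369) = (7 - 6*63/(11881 + 3969)) + 5369 = (7 - 6*63/15850) + 5369 = (7 - 6*63*1/15850) + 5369 = (7 - 189/7925) + 5369 = 55286/7925 + 5369 = 42604611/7925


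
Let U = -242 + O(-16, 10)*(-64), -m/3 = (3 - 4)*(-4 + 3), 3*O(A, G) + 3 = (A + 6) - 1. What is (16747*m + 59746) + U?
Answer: 28685/3 ≈ 9561.7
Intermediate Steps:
O(A, G) = ⅔ + A/3 (O(A, G) = -1 + ((A + 6) - 1)/3 = -1 + ((6 + A) - 1)/3 = -1 + (5 + A)/3 = -1 + (5/3 + A/3) = ⅔ + A/3)
m = -3 (m = -3*(3 - 4)*(-4 + 3) = -(-3)*(-1) = -3*1 = -3)
U = 170/3 (U = -242 + (⅔ + (⅓)*(-16))*(-64) = -242 + (⅔ - 16/3)*(-64) = -242 - 14/3*(-64) = -242 + 896/3 = 170/3 ≈ 56.667)
(16747*m + 59746) + U = (16747*(-3) + 59746) + 170/3 = (-50241 + 59746) + 170/3 = 9505 + 170/3 = 28685/3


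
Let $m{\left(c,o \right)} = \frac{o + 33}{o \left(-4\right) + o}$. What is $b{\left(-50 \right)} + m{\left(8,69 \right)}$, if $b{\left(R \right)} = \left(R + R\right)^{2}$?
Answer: $\frac{689966}{69} \approx 9999.5$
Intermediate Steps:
$m{\left(c,o \right)} = - \frac{33 + o}{3 o}$ ($m{\left(c,o \right)} = \frac{33 + o}{- 4 o + o} = \frac{33 + o}{\left(-3\right) o} = \left(33 + o\right) \left(- \frac{1}{3 o}\right) = - \frac{33 + o}{3 o}$)
$b{\left(R \right)} = 4 R^{2}$ ($b{\left(R \right)} = \left(2 R\right)^{2} = 4 R^{2}$)
$b{\left(-50 \right)} + m{\left(8,69 \right)} = 4 \left(-50\right)^{2} + \frac{-33 - 69}{3 \cdot 69} = 4 \cdot 2500 + \frac{1}{3} \cdot \frac{1}{69} \left(-33 - 69\right) = 10000 + \frac{1}{3} \cdot \frac{1}{69} \left(-102\right) = 10000 - \frac{34}{69} = \frac{689966}{69}$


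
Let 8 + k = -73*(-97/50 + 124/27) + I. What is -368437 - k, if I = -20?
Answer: -497090737/1350 ≈ -3.6822e+5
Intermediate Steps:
k = -299213/1350 (k = -8 + (-73*(-97/50 + 124/27) - 20) = -8 + (-73*3581/1350 - 20) = -8 + (-261413/1350 - 20) = -8 - 288413/1350 = -299213/1350 ≈ -221.64)
-368437 - k = -368437 - 1*(-299213/1350) = -368437 + 299213/1350 = -497090737/1350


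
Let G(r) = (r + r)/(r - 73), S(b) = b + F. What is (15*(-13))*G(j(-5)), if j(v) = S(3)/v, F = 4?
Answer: -455/62 ≈ -7.3387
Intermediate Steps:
S(b) = 4 + b (S(b) = b + 4 = 4 + b)
j(v) = 7/v (j(v) = (4 + 3)/v = 7/v)
G(r) = 2*r/(-73 + r) (G(r) = (2*r)/(-73 + r) = 2*r/(-73 + r))
(15*(-13))*G(j(-5)) = (15*(-13))*(2*(7/(-5))/(-73 + 7/(-5))) = -390*7*(-1/5)/(-73 + 7*(-1/5)) = -390*(-7)/(5*(-73 - 7/5)) = -390*(-7)/(5*(-372/5)) = -390*(-7)*(-5)/(5*372) = -195*7/186 = -455/62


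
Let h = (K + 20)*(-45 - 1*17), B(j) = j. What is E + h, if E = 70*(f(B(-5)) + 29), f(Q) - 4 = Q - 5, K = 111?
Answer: -6512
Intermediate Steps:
f(Q) = -1 + Q (f(Q) = 4 + (Q - 5) = 4 + (-5 + Q) = -1 + Q)
E = 1610 (E = 70*((-1 - 5) + 29) = 70*(-6 + 29) = 70*23 = 1610)
h = -8122 (h = (111 + 20)*(-45 - 1*17) = 131*(-45 - 17) = 131*(-62) = -8122)
E + h = 1610 - 8122 = -6512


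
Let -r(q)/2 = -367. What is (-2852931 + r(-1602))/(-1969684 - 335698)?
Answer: 2852197/2305382 ≈ 1.2372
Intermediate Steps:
r(q) = 734 (r(q) = -2*(-367) = 734)
(-2852931 + r(-1602))/(-1969684 - 335698) = (-2852931 + 734)/(-1969684 - 335698) = -2852197/(-2305382) = -2852197*(-1/2305382) = 2852197/2305382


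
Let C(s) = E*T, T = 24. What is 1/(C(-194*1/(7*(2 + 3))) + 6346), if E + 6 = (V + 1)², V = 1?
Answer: 1/6298 ≈ 0.00015878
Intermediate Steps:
E = -2 (E = -6 + (1 + 1)² = -6 + 2² = -6 + 4 = -2)
C(s) = -48 (C(s) = -2*24 = -48)
1/(C(-194*1/(7*(2 + 3))) + 6346) = 1/(-48 + 6346) = 1/6298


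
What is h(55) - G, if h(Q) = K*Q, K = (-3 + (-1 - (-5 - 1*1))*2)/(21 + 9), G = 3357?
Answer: -20065/6 ≈ -3344.2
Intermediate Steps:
K = 7/30 (K = (-3 + (-1 - (-5 - 1))*2)/30 = (-3 + (-1 - 1*(-6))*2)*(1/30) = (-3 + (-1 + 6)*2)*(1/30) = (-3 + 5*2)*(1/30) = (-3 + 10)*(1/30) = 7*(1/30) = 7/30 ≈ 0.23333)
h(Q) = 7*Q/30
h(55) - G = (7/30)*55 - 1*3357 = 77/6 - 3357 = -20065/6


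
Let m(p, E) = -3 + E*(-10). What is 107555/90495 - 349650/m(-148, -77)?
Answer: -6311816413/13881933 ≈ -454.68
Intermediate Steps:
m(p, E) = -3 - 10*E
107555/90495 - 349650/m(-148, -77) = 107555/90495 - 349650/(-3 - 10*(-77)) = 107555*(1/90495) - 349650/(-3 + 770) = 21511/18099 - 349650/767 = -6311816413/13881933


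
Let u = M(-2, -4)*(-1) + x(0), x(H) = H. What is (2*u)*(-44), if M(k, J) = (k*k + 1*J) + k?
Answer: -176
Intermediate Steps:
M(k, J) = J + k + k² (M(k, J) = (k² + J) + k = (J + k²) + k = J + k + k²)
u = 2 (u = (-4 - 2 + (-2)²)*(-1) + 0 = (-4 - 2 + 4)*(-1) + 0 = -2*(-1) + 0 = 2 + 0 = 2)
(2*u)*(-44) = (2*2)*(-44) = 4*(-44) = -176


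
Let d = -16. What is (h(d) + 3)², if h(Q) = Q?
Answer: 169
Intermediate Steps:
(h(d) + 3)² = (-16 + 3)² = (-13)² = 169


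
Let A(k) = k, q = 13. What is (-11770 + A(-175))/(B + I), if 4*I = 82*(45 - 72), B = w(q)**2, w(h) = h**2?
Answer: -4778/11203 ≈ -0.42649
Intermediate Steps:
B = 28561 (B = (13**2)**2 = 169**2 = 28561)
I = -1107/2 (I = (82*(45 - 72))/4 = (82*(-27))/4 = (1/4)*(-2214) = -1107/2 ≈ -553.50)
(-11770 + A(-175))/(B + I) = (-11770 - 175)/(28561 - 1107/2) = -11945/56015/2 = -11945*2/56015 = -4778/11203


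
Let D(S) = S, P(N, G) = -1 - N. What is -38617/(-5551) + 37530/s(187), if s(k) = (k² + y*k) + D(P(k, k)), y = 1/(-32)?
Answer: 367701627/45756893 ≈ 8.0360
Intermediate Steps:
y = -1/32 ≈ -0.031250
s(k) = -1 + k² - 33*k/32 (s(k) = (k² - k/32) + (-1 - k) = -1 + k² - 33*k/32)
-38617/(-5551) + 37530/s(187) = -38617/(-5551) + 37530/(-1 + 187² - 33/32*187) = -38617*(-1/5551) + 37530/(-1 + 34969 - 6171/32) = 38617/5551 + 37530/(1112805/32) = 38617/5551 + 37530*(32/1112805) = 38617/5551 + 8896/8243 = 367701627/45756893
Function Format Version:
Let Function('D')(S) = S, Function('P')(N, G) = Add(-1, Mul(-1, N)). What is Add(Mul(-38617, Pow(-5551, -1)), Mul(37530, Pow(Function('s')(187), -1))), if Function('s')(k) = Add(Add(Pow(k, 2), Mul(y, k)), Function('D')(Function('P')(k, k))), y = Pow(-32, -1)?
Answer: Rational(367701627, 45756893) ≈ 8.0360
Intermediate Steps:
y = Rational(-1, 32) ≈ -0.031250
Function('s')(k) = Add(-1, Pow(k, 2), Mul(Rational(-33, 32), k)) (Function('s')(k) = Add(Add(Pow(k, 2), Mul(Rational(-1, 32), k)), Add(-1, Mul(-1, k))) = Add(-1, Pow(k, 2), Mul(Rational(-33, 32), k)))
Add(Mul(-38617, Pow(-5551, -1)), Mul(37530, Pow(Function('s')(187), -1))) = Add(Mul(-38617, Pow(-5551, -1)), Mul(37530, Pow(Add(-1, Pow(187, 2), Mul(Rational(-33, 32), 187)), -1))) = Add(Mul(-38617, Rational(-1, 5551)), Mul(37530, Pow(Add(-1, 34969, Rational(-6171, 32)), -1))) = Add(Rational(38617, 5551), Mul(37530, Pow(Rational(1112805, 32), -1))) = Add(Rational(38617, 5551), Mul(37530, Rational(32, 1112805))) = Add(Rational(38617, 5551), Rational(8896, 8243)) = Rational(367701627, 45756893)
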